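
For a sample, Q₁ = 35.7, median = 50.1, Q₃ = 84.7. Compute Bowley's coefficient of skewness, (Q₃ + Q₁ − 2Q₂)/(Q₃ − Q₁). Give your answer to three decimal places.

0.412

numerator: Q₃ + Q₁ − 2Q₂ = 84.7 + 35.7 − 2×50.1 = 20.2000
denominator: Q₃ − Q₁ = 84.7 − 35.7 = 49.0000
Bowley skewness = 20.2000 / 49.0000 ≈ 0.412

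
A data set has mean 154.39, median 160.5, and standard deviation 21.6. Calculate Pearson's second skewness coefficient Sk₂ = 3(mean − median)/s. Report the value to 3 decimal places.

-0.849

Sk₂ = 3(154.39 − 160.5) / 21.6 = 3 × -6.1100 / 21.6
    = -18.3300 / 21.6 ≈ -0.849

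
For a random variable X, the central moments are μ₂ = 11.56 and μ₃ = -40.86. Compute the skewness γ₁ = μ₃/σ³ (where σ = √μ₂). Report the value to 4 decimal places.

-1.0396

σ = √μ₂ = √11.56 = 3.40000
σ³ = μ₂^(3/2) = 39.30400
γ₁ = μ₃/σ³ = -40.86 / 39.30400 ≈ -1.0396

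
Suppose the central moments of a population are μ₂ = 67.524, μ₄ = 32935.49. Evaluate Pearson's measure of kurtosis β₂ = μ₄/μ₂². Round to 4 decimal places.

μ₂² = 67.524² = 4559.49058
μ₄/μ₂² = 32935.49 / 4559.49058 = 7.22350
β₂ ≈ 7.2235

7.2235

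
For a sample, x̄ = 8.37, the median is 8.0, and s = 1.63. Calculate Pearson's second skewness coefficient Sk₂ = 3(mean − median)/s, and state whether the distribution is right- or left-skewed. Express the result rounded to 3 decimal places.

Sk₂ = 3(8.37 − 8.0) / 1.63 = 3 × 0.3700 / 1.63
    = 1.1100 / 1.63 ≈ 0.681
Sk₂ > 0 ⇒ mean > median ⇒ right-skewed (positive skew).

0.681, right-skewed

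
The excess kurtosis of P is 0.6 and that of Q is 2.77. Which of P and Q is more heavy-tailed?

Higher excess kurtosis ⇒ heavier tails relative to the normal distribution.
0.6 vs 2.77: the larger is 2.77, so Q has heavier tails.

Q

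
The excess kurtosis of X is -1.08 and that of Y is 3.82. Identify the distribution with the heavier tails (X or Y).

Higher excess kurtosis ⇒ heavier tails relative to the normal distribution.
-1.08 vs 3.82: the larger is 3.82, so Y has heavier tails. (Y is leptokurtic — heavier-than-normal tails; the other is platykurtic.)

Y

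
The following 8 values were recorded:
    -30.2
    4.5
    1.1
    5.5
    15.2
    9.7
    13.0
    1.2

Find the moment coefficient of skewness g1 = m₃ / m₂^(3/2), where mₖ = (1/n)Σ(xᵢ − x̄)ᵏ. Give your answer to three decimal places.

x̄ = (-30.2 + 4.5 + 1.1 + 5.5 + 15.2 + 9.7 + 13.0 + 1.2) / 8 = 2.5000
deviations (xᵢ − x̄): -32.7000, 2.0000, -1.4000, 3.0000, 12.7000, 7.2000, 10.5000, -1.3000
Σ(xᵢ − x̄)² = 1409.3200 ⇒ m₂ = 1409.3200/8 = 176.16500
Σ(xᵢ − x̄)³ = -31356.4680 ⇒ m₃ = -31356.4680/8 = -3919.55850
m₂^(3/2) = 176.16500^(1.5) = 2338.18808
g1 = m₃ / m₂^(3/2) = -3919.55850 / 2338.18808 ≈ -1.676

-1.676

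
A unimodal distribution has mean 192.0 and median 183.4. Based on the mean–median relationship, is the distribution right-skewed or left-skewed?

mean − median = 192.0 − 183.4 = 8.6
mean > median ⇒ the longer tail is on the right ⇒ right-skewed (positively skewed).

right-skewed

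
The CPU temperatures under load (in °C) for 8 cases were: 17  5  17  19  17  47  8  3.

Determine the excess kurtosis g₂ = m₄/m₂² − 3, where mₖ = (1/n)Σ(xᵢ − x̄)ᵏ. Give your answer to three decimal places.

1.152

x̄ = 16.6250
Σ(xᵢ − x̄)² = 1323.8750 ⇒ m₂ = 165.48438
Σ(xᵢ − x̄)⁴ = 909556.9941 ⇒ m₄ = 113694.62427
m₂² = 27385.07837
g₂ = m₄/m₂² − 3 = 4.15170 − 3 ≈ 1.152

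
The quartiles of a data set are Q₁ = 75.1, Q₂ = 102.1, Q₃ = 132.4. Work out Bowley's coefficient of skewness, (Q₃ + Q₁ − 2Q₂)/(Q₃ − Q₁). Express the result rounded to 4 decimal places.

0.0576

numerator: Q₃ + Q₁ − 2Q₂ = 132.4 + 75.1 − 2×102.1 = 3.3000
denominator: Q₃ − Q₁ = 132.4 − 75.1 = 57.3000
Bowley skewness = 3.3000 / 57.3000 ≈ 0.0576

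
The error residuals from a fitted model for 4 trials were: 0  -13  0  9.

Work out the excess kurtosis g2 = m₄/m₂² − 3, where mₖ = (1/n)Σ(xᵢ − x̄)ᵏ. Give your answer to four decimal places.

-0.9683

x̄ = -1.0000
Σ(xᵢ − x̄)² = 246.0000 ⇒ m₂ = 61.50000
Σ(xᵢ − x̄)⁴ = 30738.0000 ⇒ m₄ = 7684.50000
m₂² = 3782.25000
g2 = m₄/m₂² − 3 = 2.03173 − 3 ≈ -0.9683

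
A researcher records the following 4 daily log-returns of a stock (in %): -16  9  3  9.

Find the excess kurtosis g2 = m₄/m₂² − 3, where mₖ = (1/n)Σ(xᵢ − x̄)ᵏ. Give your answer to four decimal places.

x̄ = 1.2500
Σ(xᵢ − x̄)² = 420.7500 ⇒ m₂ = 105.18750
Σ(xᵢ − x̄)⁴ = 95767.8281 ⇒ m₄ = 23941.95703
m₂² = 11064.41016
g2 = m₄/m₂² − 3 = 2.16387 − 3 ≈ -0.8361

-0.8361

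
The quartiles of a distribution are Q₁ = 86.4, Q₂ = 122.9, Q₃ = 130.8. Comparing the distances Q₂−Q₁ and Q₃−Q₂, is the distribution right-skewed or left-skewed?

left-skewed

Q₂ − Q₁ = 36.5;  Q₃ − Q₂ = 7.9
Q₂ − Q₁ > Q₃ − Q₂ ⇒ the lower half is more spread out ⇒ left-skewed.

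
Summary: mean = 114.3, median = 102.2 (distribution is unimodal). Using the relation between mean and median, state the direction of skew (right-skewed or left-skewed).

mean − median = 114.3 − 102.2 = 12.1
mean > median ⇒ the longer tail is on the right ⇒ right-skewed (positively skewed).

right-skewed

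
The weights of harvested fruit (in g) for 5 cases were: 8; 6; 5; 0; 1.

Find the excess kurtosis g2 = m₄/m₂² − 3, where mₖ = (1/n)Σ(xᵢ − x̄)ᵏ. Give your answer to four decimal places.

-1.5586

x̄ = 4.0000
Σ(xᵢ − x̄)² = 46.0000 ⇒ m₂ = 9.20000
Σ(xᵢ − x̄)⁴ = 610.0000 ⇒ m₄ = 122.00000
m₂² = 84.64000
g2 = m₄/m₂² − 3 = 1.44140 − 3 ≈ -1.5586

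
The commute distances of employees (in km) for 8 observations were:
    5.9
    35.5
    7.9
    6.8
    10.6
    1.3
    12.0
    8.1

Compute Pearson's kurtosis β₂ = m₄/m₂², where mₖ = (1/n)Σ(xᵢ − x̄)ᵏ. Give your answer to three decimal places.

x̄ = 11.0125
Σ(xᵢ − x̄)² = 757.1688 ⇒ m₂ = 94.64609
Σ(xᵢ − x̄)⁴ = 369628.8225 ⇒ m₄ = 46203.60281
m₂² = 8957.88306
β₂ = m₄/m₂² = 46203.60281 / 8957.88306 ≈ 5.158

5.158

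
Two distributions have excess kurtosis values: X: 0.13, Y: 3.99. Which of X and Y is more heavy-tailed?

Y

Higher excess kurtosis ⇒ heavier tails relative to the normal distribution.
0.13 vs 3.99: the larger is 3.99, so Y has heavier tails.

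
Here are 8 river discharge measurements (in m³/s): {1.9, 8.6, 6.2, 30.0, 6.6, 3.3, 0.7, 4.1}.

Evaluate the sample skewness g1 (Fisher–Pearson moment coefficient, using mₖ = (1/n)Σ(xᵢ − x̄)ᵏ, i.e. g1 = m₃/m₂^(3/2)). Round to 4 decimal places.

x̄ = (1.9 + 8.6 + 6.2 + 30.0 + 6.6 + 3.3 + 0.7 + 4.1) / 8 = 7.6750
deviations (xᵢ − x̄): -5.7750, 0.9250, -1.4750, 22.3250, -1.0750, -4.3750, -6.9750, -3.5750
Σ(xᵢ − x̄)² = 616.5150 ⇒ m₂ = 616.5150/8 = 77.06438
Σ(xᵢ − x̄)³ = 10461.8768 ⇒ m₃ = 10461.8768/8 = 1307.73459
m₂^(3/2) = 77.06438^(1.5) = 676.51977
g1 = m₃ / m₂^(3/2) = 1307.73459 / 676.51977 ≈ 1.9330

1.9330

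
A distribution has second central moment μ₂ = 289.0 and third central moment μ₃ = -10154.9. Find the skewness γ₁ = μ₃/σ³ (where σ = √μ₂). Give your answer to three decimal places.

-2.067

σ = √μ₂ = √289.0 = 17.00000
σ³ = μ₂^(3/2) = 4913.00000
γ₁ = μ₃/σ³ = -10154.9 / 4913.00000 ≈ -2.067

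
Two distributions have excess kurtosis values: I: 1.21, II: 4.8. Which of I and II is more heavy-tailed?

Higher excess kurtosis ⇒ heavier tails relative to the normal distribution.
1.21 vs 4.8: the larger is 4.8, so II has heavier tails.

II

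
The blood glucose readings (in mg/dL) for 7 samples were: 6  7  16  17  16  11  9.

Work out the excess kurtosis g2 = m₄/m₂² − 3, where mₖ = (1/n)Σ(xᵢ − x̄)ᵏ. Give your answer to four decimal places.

x̄ = 11.7143
Σ(xᵢ − x̄)² = 127.4286 ⇒ m₂ = 18.20408
Σ(xᵢ − x̄)⁴ = 3069.9825 ⇒ m₄ = 438.56893
m₂² = 331.38859
g2 = m₄/m₂² − 3 = 1.32343 − 3 ≈ -1.6766

-1.6766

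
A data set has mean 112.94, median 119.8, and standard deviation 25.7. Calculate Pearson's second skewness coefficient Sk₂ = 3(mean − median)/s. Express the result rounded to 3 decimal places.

Sk₂ = 3(112.94 − 119.8) / 25.7 = 3 × -6.8600 / 25.7
    = -20.5800 / 25.7 ≈ -0.801

-0.801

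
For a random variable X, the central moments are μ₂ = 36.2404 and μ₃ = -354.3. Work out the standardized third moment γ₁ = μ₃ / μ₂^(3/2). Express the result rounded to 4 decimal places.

σ = √μ₂ = √36.2404 = 6.02000
σ³ = μ₂^(3/2) = 218.16721
γ₁ = μ₃/σ³ = -354.3 / 218.16721 ≈ -1.6240

-1.6240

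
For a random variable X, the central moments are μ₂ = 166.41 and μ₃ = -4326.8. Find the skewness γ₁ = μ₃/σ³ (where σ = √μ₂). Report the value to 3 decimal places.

-2.016

σ = √μ₂ = √166.41 = 12.90000
σ³ = μ₂^(3/2) = 2146.68900
γ₁ = μ₃/σ³ = -4326.8 / 2146.68900 ≈ -2.016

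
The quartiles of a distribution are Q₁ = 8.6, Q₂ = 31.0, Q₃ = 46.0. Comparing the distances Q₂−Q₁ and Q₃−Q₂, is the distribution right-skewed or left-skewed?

Q₂ − Q₁ = 22.4;  Q₃ − Q₂ = 15.0
Q₂ − Q₁ > Q₃ − Q₂ ⇒ the lower half is more spread out ⇒ left-skewed.

left-skewed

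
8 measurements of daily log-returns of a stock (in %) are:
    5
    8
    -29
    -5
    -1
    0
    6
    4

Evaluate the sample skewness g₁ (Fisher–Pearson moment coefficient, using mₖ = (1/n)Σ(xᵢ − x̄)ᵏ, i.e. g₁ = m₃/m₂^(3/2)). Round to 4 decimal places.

-1.7358

x̄ = (5 + 8 - 29 - 5 - 1 + 0 + 6 + 4) / 8 = -1.5000
deviations (xᵢ − x̄): 6.5000, 9.5000, -27.5000, -3.5000, 0.5000, 1.5000, 7.5000, 5.5000
Σ(xᵢ − x̄)² = 990.0000 ⇒ m₂ = 990.0000/8 = 123.75000
Σ(xᵢ − x̄)³ = -19116.0000 ⇒ m₃ = -19116.0000/8 = -2389.50000
m₂^(3/2) = 123.75000^(1.5) = 1376.63184
g₁ = m₃ / m₂^(3/2) = -2389.50000 / 1376.63184 ≈ -1.7358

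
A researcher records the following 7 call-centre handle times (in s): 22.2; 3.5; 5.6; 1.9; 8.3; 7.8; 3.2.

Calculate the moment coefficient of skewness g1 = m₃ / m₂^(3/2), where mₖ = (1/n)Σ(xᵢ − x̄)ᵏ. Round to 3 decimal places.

1.557

x̄ = (22.2 + 3.5 + 5.6 + 1.9 + 8.3 + 7.8 + 3.2) / 7 = 7.5000
deviations (xᵢ − x̄): 14.7000, -4.0000, -1.9000, -5.6000, 0.8000, 0.3000, -4.3000
Σ(xᵢ − x̄)² = 286.2800 ⇒ m₂ = 286.2800/7 = 40.89714
Σ(xᵢ − x̄)³ = 2851.0800 ⇒ m₃ = 2851.0800/7 = 407.29714
m₂^(3/2) = 40.89714^(1.5) = 261.54080
g1 = m₃ / m₂^(3/2) = 407.29714 / 261.54080 ≈ 1.557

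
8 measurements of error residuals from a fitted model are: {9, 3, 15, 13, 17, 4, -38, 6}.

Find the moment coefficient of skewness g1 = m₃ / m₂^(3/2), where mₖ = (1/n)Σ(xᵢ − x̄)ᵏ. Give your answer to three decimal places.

-1.890

x̄ = (9 + 3 + 15 + 13 + 17 + 4 - 38 + 6) / 8 = 3.6250
deviations (xᵢ − x̄): 5.3750, -0.6250, 11.3750, 9.3750, 13.3750, 0.3750, -41.6250, 2.3750
Σ(xᵢ − x̄)² = 2163.8750 ⇒ m₂ = 2163.8750/8 = 270.48438
Σ(xᵢ − x̄)³ = -67264.2188 ⇒ m₃ = -67264.2188/8 = -8408.02734
m₂^(3/2) = 270.48438^(1.5) = 4448.49671
g1 = m₃ / m₂^(3/2) = -8408.02734 / 4448.49671 ≈ -1.890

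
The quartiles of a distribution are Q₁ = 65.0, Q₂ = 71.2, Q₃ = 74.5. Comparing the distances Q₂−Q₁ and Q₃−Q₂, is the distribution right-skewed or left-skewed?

Q₂ − Q₁ = 6.2;  Q₃ − Q₂ = 3.3
Q₂ − Q₁ > Q₃ − Q₂ ⇒ the lower half is more spread out ⇒ left-skewed.

left-skewed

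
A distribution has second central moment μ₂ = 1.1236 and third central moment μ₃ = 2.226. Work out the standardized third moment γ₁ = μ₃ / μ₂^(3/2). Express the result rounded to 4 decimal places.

σ = √μ₂ = √1.1236 = 1.06000
σ³ = μ₂^(3/2) = 1.19102
γ₁ = μ₃/σ³ = 2.226 / 1.19102 ≈ 1.8690

1.8690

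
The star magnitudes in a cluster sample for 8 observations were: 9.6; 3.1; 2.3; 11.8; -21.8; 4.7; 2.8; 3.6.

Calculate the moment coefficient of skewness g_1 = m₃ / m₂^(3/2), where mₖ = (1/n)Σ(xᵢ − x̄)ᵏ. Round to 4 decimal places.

x̄ = (9.6 + 3.1 + 2.3 + 11.8 - 21.8 + 4.7 + 2.8 + 3.6) / 8 = 2.0125
deviations (xᵢ − x̄): 7.5875, 1.0875, 0.2875, 9.7875, -23.8125, 2.6875, 0.7875, 1.5875
Σ(xᵢ − x̄)² = 732.0288 ⇒ m₂ = 732.0288/8 = 91.50359
Σ(xᵢ − x̄)³ = -12102.9061 ⇒ m₃ = -12102.9061/8 = -1512.86326
m₂^(3/2) = 91.50359^(1.5) = 875.30060
g_1 = m₃ / m₂^(3/2) = -1512.86326 / 875.30060 ≈ -1.7284

-1.7284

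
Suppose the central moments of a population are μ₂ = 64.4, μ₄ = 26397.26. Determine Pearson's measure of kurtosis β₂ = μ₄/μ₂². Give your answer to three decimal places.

6.365

μ₂² = 64.4² = 4147.36000
μ₄/μ₂² = 26397.26 / 4147.36000 = 6.36483
β₂ ≈ 6.365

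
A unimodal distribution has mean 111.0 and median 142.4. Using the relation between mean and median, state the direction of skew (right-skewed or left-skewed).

left-skewed

mean − median = 111.0 − 142.4 = -31.4
mean < median ⇒ the longer tail is on the left ⇒ left-skewed (negatively skewed).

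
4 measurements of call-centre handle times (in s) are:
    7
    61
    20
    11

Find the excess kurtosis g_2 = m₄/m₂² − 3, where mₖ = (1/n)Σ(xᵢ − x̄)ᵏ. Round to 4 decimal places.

x̄ = 24.7500
Σ(xᵢ − x̄)² = 1840.7500 ⇒ m₂ = 460.18750
Σ(xᵢ − x̄)⁴ = 1862278.3281 ⇒ m₄ = 465569.58203
m₂² = 211772.53516
g_2 = m₄/m₂² − 3 = 2.19844 − 3 ≈ -0.8016

-0.8016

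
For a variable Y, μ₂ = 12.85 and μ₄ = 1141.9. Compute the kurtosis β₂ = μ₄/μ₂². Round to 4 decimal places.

μ₂² = 12.85² = 165.12250
μ₄/μ₂² = 1141.9 / 165.12250 = 6.91547
β₂ ≈ 6.9155

6.9155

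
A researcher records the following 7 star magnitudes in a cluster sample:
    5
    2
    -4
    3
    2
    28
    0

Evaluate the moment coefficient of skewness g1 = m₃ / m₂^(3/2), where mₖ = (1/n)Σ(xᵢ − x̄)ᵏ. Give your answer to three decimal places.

1.724

x̄ = (5 + 2 - 4 + 3 + 2 + 28 + 0) / 7 = 5.1429
deviations (xᵢ − x̄): -0.1429, -3.1429, -9.1429, -2.1429, -3.1429, 22.8571, -5.1429
Σ(xᵢ − x̄)² = 656.8571 ⇒ m₂ = 656.8571/7 = 93.83673
Σ(xᵢ − x̄)³ = 10969.4694 ⇒ m₃ = 10969.4694/7 = 1567.06706
m₂^(3/2) = 93.83673^(1.5) = 908.99047
g1 = m₃ / m₂^(3/2) = 1567.06706 / 908.99047 ≈ 1.724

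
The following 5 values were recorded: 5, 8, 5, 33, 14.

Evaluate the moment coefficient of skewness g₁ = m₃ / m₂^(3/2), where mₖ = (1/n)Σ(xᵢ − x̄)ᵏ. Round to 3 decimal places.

x̄ = (5 + 8 + 5 + 33 + 14) / 5 = 13.0000
deviations (xᵢ − x̄): -8.0000, -5.0000, -8.0000, 20.0000, 1.0000
Σ(xᵢ − x̄)² = 554.0000 ⇒ m₂ = 554.0000/5 = 110.80000
Σ(xᵢ − x̄)³ = 6852.0000 ⇒ m₃ = 6852.0000/5 = 1370.40000
m₂^(3/2) = 110.80000^(1.5) = 1166.29829
g₁ = m₃ / m₂^(3/2) = 1370.40000 / 1166.29829 ≈ 1.175

1.175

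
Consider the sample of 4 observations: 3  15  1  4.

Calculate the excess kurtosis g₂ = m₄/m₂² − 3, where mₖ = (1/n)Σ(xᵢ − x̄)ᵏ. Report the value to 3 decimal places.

x̄ = 5.7500
Σ(xᵢ − x̄)² = 118.7500 ⇒ m₂ = 29.68750
Σ(xᵢ − x̄)⁴ = 7896.5781 ⇒ m₄ = 1974.14453
m₂² = 881.34766
g₂ = m₄/m₂² − 3 = 2.23992 − 3 ≈ -0.760

-0.760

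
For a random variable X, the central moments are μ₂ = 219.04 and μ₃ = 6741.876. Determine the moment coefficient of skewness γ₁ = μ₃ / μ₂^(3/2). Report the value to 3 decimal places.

σ = √μ₂ = √219.04 = 14.80000
σ³ = μ₂^(3/2) = 3241.79200
γ₁ = μ₃/σ³ = 6741.876 / 3241.79200 ≈ 2.080

2.080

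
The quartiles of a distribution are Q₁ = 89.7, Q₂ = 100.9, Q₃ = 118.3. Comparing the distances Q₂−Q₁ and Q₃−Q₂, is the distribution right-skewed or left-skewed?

Q₂ − Q₁ = 11.2;  Q₃ − Q₂ = 17.4
Q₃ − Q₂ > Q₂ − Q₁ ⇒ the upper half is more spread out ⇒ right-skewed.

right-skewed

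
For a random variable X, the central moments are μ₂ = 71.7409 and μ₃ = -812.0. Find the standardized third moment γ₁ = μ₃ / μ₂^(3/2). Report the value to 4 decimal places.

σ = √μ₂ = √71.7409 = 8.47000
σ³ = μ₂^(3/2) = 607.64542
γ₁ = μ₃/σ³ = -812.0 / 607.64542 ≈ -1.3363

-1.3363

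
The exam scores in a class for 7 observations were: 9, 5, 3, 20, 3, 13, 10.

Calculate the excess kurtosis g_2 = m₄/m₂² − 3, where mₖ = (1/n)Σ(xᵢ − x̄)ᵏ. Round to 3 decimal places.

x̄ = 9.0000
Σ(xᵢ − x̄)² = 226.0000 ⇒ m₂ = 32.28571
Σ(xᵢ − x̄)⁴ = 17746.0000 ⇒ m₄ = 2535.14286
m₂² = 1042.36735
g_2 = m₄/m₂² − 3 = 2.43210 − 3 ≈ -0.568

-0.568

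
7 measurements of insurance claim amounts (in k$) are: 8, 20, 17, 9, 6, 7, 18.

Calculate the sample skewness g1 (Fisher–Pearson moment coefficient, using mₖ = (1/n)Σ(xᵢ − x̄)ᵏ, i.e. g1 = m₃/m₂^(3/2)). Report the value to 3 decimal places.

x̄ = (8 + 20 + 17 + 9 + 6 + 7 + 18) / 7 = 12.1429
deviations (xᵢ − x̄): -4.1429, 7.8571, 4.8571, -3.1429, -6.1429, -5.1429, 5.8571
Σ(xᵢ − x̄)² = 210.8571 ⇒ m₂ = 210.8571/7 = 30.12245
Σ(xᵢ − x̄)³ = 330.6122 ⇒ m₃ = 330.6122/7 = 47.23032
m₂^(3/2) = 30.12245^(1.5) = 165.32381
g1 = m₃ / m₂^(3/2) = 47.23032 / 165.32381 ≈ 0.286

0.286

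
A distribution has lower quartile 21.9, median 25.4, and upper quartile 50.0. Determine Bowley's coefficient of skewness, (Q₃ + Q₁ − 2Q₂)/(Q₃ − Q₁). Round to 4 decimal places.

numerator: Q₃ + Q₁ − 2Q₂ = 50.0 + 21.9 − 2×25.4 = 21.1000
denominator: Q₃ − Q₁ = 50.0 − 21.9 = 28.1000
Bowley skewness = 21.1000 / 28.1000 ≈ 0.7509

0.7509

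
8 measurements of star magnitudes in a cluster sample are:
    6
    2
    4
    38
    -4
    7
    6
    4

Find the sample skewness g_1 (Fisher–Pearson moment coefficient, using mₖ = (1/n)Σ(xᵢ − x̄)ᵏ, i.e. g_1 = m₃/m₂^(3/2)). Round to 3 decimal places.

1.909

x̄ = (6 + 2 + 4 + 38 - 4 + 7 + 6 + 4) / 8 = 7.8750
deviations (xᵢ − x̄): -1.8750, -5.8750, -3.8750, 30.1250, -11.8750, -0.8750, -1.8750, -3.8750
Σ(xᵢ − x̄)² = 1120.8750 ⇒ m₂ = 1120.8750/8 = 140.10938
Σ(xᵢ − x̄)³ = 25331.3438 ⇒ m₃ = 25331.3438/8 = 3166.41797
m₂^(3/2) = 140.10938^(1.5) = 1658.44393
g_1 = m₃ / m₂^(3/2) = 3166.41797 / 1658.44393 ≈ 1.909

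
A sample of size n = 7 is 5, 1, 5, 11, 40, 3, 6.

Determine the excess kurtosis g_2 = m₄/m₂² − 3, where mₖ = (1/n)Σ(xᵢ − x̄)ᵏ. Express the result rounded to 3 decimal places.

x̄ = 10.1429
Σ(xᵢ − x̄)² = 1096.8571 ⇒ m₂ = 156.69388
Σ(xᵢ − x̄)⁴ = 805966.1749 ⇒ m₄ = 115138.02499
m₂² = 24552.97126
g_2 = m₄/m₂² − 3 = 4.68937 − 3 ≈ 1.689

1.689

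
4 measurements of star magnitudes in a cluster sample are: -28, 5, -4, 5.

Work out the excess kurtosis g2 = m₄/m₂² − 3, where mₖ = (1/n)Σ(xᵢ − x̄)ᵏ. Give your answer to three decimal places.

x̄ = -5.5000
Σ(xᵢ − x̄)² = 729.0000 ⇒ m₂ = 182.25000
Σ(xᵢ − x̄)⁴ = 280604.2500 ⇒ m₄ = 70151.06250
m₂² = 33215.06250
g2 = m₄/m₂² − 3 = 2.11203 − 3 ≈ -0.888

-0.888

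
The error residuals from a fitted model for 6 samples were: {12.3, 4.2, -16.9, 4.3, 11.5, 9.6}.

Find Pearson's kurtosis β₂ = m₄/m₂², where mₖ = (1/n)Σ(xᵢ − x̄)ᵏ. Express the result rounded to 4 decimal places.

x̄ = 4.1667
Σ(xᵢ − x̄)² = 593.2733 ⇒ m₂ = 98.87889
Σ(xᵢ − x̄)⁴ = 205101.9001 ⇒ m₄ = 34183.65002
m₂² = 9777.03467
β₂ = m₄/m₂² = 34183.65002 / 9777.03467 ≈ 3.4963

3.4963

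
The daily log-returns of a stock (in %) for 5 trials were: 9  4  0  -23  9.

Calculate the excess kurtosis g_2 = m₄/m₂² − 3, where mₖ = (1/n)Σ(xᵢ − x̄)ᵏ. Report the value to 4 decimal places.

-0.1488

x̄ = -0.2000
Σ(xᵢ − x̄)² = 706.8000 ⇒ m₂ = 141.36000
Σ(xᵢ − x̄)⁴ = 284872.6560 ⇒ m₄ = 56974.53120
m₂² = 19982.64960
g_2 = m₄/m₂² − 3 = 2.85120 − 3 ≈ -0.1488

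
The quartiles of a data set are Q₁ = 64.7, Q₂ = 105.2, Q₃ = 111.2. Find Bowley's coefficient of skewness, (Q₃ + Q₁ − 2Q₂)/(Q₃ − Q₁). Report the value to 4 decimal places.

-0.7419

numerator: Q₃ + Q₁ − 2Q₂ = 111.2 + 64.7 − 2×105.2 = -34.5000
denominator: Q₃ − Q₁ = 111.2 − 64.7 = 46.5000
Bowley skewness = -34.5000 / 46.5000 ≈ -0.7419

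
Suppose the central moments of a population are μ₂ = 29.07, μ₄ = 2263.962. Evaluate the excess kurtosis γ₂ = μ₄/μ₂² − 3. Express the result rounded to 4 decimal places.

μ₂² = 29.07² = 845.06490
μ₄/μ₂² = 2263.962 / 845.06490 = 2.67904
γ₂ = 2.67904 − 3 ≈ -0.3210

-0.3210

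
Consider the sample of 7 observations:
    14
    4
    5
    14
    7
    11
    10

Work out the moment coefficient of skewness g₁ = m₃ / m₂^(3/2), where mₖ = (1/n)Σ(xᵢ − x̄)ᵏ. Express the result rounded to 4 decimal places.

-0.0624

x̄ = (14 + 4 + 5 + 14 + 7 + 11 + 10) / 7 = 9.2857
deviations (xᵢ − x̄): 4.7143, -5.2857, -4.2857, 4.7143, -2.2857, 1.7143, 0.7143
Σ(xᵢ − x̄)² = 99.4286 ⇒ m₂ = 99.4286/7 = 14.20408
Σ(xᵢ − x̄)³ = -23.3878 ⇒ m₃ = -23.3878/7 = -3.34111
m₂^(3/2) = 14.20408^(1.5) = 53.53277
g₁ = m₃ / m₂^(3/2) = -3.34111 / 53.53277 ≈ -0.0624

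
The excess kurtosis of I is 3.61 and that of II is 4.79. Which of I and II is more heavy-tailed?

Higher excess kurtosis ⇒ heavier tails relative to the normal distribution.
3.61 vs 4.79: the larger is 4.79, so II has heavier tails.

II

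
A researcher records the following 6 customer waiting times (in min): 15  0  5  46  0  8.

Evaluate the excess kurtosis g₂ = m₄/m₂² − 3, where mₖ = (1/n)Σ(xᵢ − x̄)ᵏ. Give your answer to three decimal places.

0.477

x̄ = 12.3333
Σ(xᵢ − x̄)² = 1517.3333 ⇒ m₂ = 252.88889
Σ(xᵢ − x̄)⁴ = 1334267.1111 ⇒ m₄ = 222377.85185
m₂² = 63952.79012
g₂ = m₄/m₂² − 3 = 3.47722 − 3 ≈ 0.477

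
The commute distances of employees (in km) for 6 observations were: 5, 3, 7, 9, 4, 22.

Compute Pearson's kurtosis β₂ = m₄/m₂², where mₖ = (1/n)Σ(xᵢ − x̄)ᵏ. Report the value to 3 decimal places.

3.548

x̄ = 8.3333
Σ(xᵢ − x̄)² = 247.3333 ⇒ m₂ = 41.22222
Σ(xᵢ − x̄)⁴ = 36174.4444 ⇒ m₄ = 6029.07407
m₂² = 1699.27160
β₂ = m₄/m₂² = 6029.07407 / 1699.27160 ≈ 3.548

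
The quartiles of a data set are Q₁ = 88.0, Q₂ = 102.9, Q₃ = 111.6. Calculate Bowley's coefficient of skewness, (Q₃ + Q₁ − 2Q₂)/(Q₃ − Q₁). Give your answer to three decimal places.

-0.263

numerator: Q₃ + Q₁ − 2Q₂ = 111.6 + 88.0 − 2×102.9 = -6.2000
denominator: Q₃ − Q₁ = 111.6 − 88.0 = 23.6000
Bowley skewness = -6.2000 / 23.6000 ≈ -0.263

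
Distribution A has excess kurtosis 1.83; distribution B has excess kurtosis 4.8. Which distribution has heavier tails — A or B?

Higher excess kurtosis ⇒ heavier tails relative to the normal distribution.
1.83 vs 4.8: the larger is 4.8, so B has heavier tails.

B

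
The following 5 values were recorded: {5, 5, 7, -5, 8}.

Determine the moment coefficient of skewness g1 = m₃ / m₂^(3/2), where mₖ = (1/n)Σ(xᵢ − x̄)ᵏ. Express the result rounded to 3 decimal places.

-1.267

x̄ = (5 + 5 + 7 - 5 + 8) / 5 = 4.0000
deviations (xᵢ − x̄): 1.0000, 1.0000, 3.0000, -9.0000, 4.0000
Σ(xᵢ − x̄)² = 108.0000 ⇒ m₂ = 108.0000/5 = 21.60000
Σ(xᵢ − x̄)³ = -636.0000 ⇒ m₃ = -636.0000/5 = -127.20000
m₂^(3/2) = 21.60000^(1.5) = 100.38773
g1 = m₃ / m₂^(3/2) = -127.20000 / 100.38773 ≈ -1.267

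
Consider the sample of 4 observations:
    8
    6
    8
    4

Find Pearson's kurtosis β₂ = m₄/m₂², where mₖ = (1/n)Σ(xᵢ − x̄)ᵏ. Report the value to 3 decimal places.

x̄ = 6.5000
Σ(xᵢ − x̄)² = 11.0000 ⇒ m₂ = 2.75000
Σ(xᵢ − x̄)⁴ = 49.2500 ⇒ m₄ = 12.31250
m₂² = 7.56250
β₂ = m₄/m₂² = 12.31250 / 7.56250 ≈ 1.628

1.628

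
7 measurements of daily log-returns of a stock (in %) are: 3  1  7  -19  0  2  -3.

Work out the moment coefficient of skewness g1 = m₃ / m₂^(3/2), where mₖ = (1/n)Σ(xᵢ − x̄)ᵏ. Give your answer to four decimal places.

x̄ = (3 + 1 + 7 - 19 + 0 + 2 - 3) / 7 = -1.2857
deviations (xᵢ − x̄): 4.2857, 2.2857, 8.2857, -17.7143, 1.2857, 3.2857, -1.7143
Σ(xᵢ − x̄)² = 421.4286 ⇒ m₂ = 421.4286/7 = 60.20408
Σ(xᵢ − x̄)³ = -4866.6122 ⇒ m₃ = -4866.6122/7 = -695.23032
m₂^(3/2) = 60.20408^(1.5) = 467.13123
g1 = m₃ / m₂^(3/2) = -695.23032 / 467.13123 ≈ -1.4883

-1.4883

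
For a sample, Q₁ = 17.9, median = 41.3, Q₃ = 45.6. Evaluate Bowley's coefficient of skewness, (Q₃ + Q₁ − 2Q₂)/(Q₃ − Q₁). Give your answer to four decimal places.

numerator: Q₃ + Q₁ − 2Q₂ = 45.6 + 17.9 − 2×41.3 = -19.1000
denominator: Q₃ − Q₁ = 45.6 − 17.9 = 27.7000
Bowley skewness = -19.1000 / 27.7000 ≈ -0.6895

-0.6895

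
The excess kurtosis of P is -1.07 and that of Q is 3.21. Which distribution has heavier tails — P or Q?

Higher excess kurtosis ⇒ heavier tails relative to the normal distribution.
-1.07 vs 3.21: the larger is 3.21, so Q has heavier tails. (Q is leptokurtic — heavier-than-normal tails; the other is platykurtic.)

Q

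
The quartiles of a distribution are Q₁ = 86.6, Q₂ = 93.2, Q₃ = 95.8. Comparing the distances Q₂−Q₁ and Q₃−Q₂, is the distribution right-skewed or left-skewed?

Q₂ − Q₁ = 6.6;  Q₃ − Q₂ = 2.6
Q₂ − Q₁ > Q₃ − Q₂ ⇒ the lower half is more spread out ⇒ left-skewed.

left-skewed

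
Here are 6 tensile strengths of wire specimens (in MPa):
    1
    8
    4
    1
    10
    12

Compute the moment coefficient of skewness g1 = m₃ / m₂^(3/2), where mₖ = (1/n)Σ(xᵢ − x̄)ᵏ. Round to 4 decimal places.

0.0637

x̄ = (1 + 8 + 4 + 1 + 10 + 12) / 6 = 6.0000
deviations (xᵢ − x̄): -5.0000, 2.0000, -2.0000, -5.0000, 4.0000, 6.0000
Σ(xᵢ − x̄)² = 110.0000 ⇒ m₂ = 110.0000/6 = 18.33333
Σ(xᵢ − x̄)³ = 30.0000 ⇒ m₃ = 30.0000/6 = 5.00000
m₂^(3/2) = 18.33333^(1.5) = 78.49864
g1 = m₃ / m₂^(3/2) = 5.00000 / 78.49864 ≈ 0.0637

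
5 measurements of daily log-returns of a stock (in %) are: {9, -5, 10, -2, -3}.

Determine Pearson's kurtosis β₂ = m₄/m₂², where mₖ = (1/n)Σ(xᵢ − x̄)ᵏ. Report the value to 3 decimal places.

x̄ = 1.8000
Σ(xᵢ − x̄)² = 202.8000 ⇒ m₂ = 40.56000
Σ(xᵢ − x̄)⁴ = 10086.0960 ⇒ m₄ = 2017.21920
m₂² = 1645.11360
β₂ = m₄/m₂² = 2017.21920 / 1645.11360 ≈ 1.226

1.226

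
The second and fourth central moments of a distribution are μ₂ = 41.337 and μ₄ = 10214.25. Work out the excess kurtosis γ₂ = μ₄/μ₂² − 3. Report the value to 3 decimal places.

2.978

μ₂² = 41.337² = 1708.74757
μ₄/μ₂² = 10214.25 / 1708.74757 = 5.97762
γ₂ = 5.97762 − 3 ≈ 2.978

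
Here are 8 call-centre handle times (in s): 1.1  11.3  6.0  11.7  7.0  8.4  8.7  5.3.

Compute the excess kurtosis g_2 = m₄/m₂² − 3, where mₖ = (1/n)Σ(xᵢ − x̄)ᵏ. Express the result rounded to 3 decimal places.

x̄ = 7.4375
Σ(xᵢ − x̄)² = 82.5988 ⇒ m₂ = 10.32484
Σ(xᵢ − x̄)⁴ = 2194.4026 ⇒ m₄ = 274.30033
m₂² = 106.60240
g_2 = m₄/m₂² − 3 = 2.57312 − 3 ≈ -0.427

-0.427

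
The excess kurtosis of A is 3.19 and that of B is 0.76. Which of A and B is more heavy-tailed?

A

Higher excess kurtosis ⇒ heavier tails relative to the normal distribution.
3.19 vs 0.76: the larger is 3.19, so A has heavier tails.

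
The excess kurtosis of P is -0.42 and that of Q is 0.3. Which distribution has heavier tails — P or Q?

Q

Higher excess kurtosis ⇒ heavier tails relative to the normal distribution.
-0.42 vs 0.3: the larger is 0.3, so Q has heavier tails. (Q is leptokurtic — heavier-than-normal tails; the other is platykurtic.)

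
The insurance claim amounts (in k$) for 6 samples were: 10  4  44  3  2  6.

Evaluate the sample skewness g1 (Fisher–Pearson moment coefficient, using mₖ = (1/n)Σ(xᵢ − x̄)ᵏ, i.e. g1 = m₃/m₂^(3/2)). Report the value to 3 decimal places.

x̄ = (10 + 4 + 44 + 3 + 2 + 6) / 6 = 11.5000
deviations (xᵢ − x̄): -1.5000, -7.5000, 32.5000, -8.5000, -9.5000, -5.5000
Σ(xᵢ − x̄)² = 1307.5000 ⇒ m₂ = 1307.5000/6 = 217.91667
Σ(xᵢ − x̄)³ = 32265.0000 ⇒ m₃ = 32265.0000/6 = 5377.50000
m₂^(3/2) = 217.91667^(1.5) = 3216.88600
g1 = m₃ / m₂^(3/2) = 5377.50000 / 3216.88600 ≈ 1.672

1.672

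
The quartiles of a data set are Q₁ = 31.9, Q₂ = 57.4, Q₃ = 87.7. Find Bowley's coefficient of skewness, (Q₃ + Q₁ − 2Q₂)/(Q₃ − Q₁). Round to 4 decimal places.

0.0860

numerator: Q₃ + Q₁ − 2Q₂ = 87.7 + 31.9 − 2×57.4 = 4.8000
denominator: Q₃ − Q₁ = 87.7 − 31.9 = 55.8000
Bowley skewness = 4.8000 / 55.8000 ≈ 0.0860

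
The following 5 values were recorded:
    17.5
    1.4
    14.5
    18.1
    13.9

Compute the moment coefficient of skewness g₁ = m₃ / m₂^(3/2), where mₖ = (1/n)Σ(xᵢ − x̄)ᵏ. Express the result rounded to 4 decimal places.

x̄ = (17.5 + 1.4 + 14.5 + 18.1 + 13.9) / 5 = 13.0800
deviations (xᵢ − x̄): 4.4200, -11.6800, 1.4200, 5.0200, 0.8200
Σ(xᵢ − x̄)² = 183.8480 ⇒ m₂ = 183.8480/5 = 36.76960
Σ(xᵢ − x̄)³ = -1377.1421 ⇒ m₃ = -1377.1421/5 = -275.42842
m₂^(3/2) = 36.76960^(1.5) = 222.96329
g₁ = m₃ / m₂^(3/2) = -275.42842 / 222.96329 ≈ -1.2353

-1.2353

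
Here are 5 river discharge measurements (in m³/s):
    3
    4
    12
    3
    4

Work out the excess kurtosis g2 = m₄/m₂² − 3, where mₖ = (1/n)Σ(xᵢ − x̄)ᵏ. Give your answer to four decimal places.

0.1658

x̄ = 5.2000
Σ(xᵢ − x̄)² = 58.8000 ⇒ m₂ = 11.76000
Σ(xᵢ − x̄)⁴ = 2189.1360 ⇒ m₄ = 437.82720
m₂² = 138.29760
g2 = m₄/m₂² − 3 = 3.16583 − 3 ≈ 0.1658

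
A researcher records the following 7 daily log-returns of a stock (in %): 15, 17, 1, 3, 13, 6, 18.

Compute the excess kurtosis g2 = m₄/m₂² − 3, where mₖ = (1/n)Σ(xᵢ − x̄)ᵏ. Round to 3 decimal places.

-1.605

x̄ = 10.4286
Σ(xᵢ − x̄)² = 291.7143 ⇒ m₂ = 41.67347
Σ(xᵢ − x̄)⁴ = 16964.3324 ⇒ m₄ = 2423.47605
m₂² = 1736.67805
g2 = m₄/m₂² − 3 = 1.39547 − 3 ≈ -1.605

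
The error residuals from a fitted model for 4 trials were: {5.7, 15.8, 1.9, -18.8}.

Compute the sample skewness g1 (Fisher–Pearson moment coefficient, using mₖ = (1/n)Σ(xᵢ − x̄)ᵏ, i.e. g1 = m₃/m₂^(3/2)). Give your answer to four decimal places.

-0.5892

x̄ = (5.7 + 15.8 + 1.9 - 18.8) / 4 = 1.1500
deviations (xᵢ − x̄): 4.5500, 14.6500, 0.7500, -19.9500
Σ(xᵢ − x̄)² = 633.8900 ⇒ m₂ = 633.8900/4 = 158.47250
Σ(xᵢ − x̄)³ = -4701.3120 ⇒ m₃ = -4701.3120/4 = -1175.32800
m₂^(3/2) = 158.47250^(1.5) = 1994.94471
g1 = m₃ / m₂^(3/2) = -1175.32800 / 1994.94471 ≈ -0.5892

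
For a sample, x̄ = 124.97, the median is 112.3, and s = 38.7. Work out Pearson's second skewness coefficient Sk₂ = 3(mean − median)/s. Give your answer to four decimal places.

Sk₂ = 3(124.97 − 112.3) / 38.7 = 3 × 12.6700 / 38.7
    = 38.0100 / 38.7 ≈ 0.9822

0.9822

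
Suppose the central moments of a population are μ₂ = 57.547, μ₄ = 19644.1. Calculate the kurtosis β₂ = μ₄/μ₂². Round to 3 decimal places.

μ₂² = 57.547² = 3311.65721
μ₄/μ₂² = 19644.1 / 3311.65721 = 5.93180
β₂ ≈ 5.932

5.932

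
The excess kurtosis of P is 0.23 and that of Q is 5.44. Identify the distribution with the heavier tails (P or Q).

Higher excess kurtosis ⇒ heavier tails relative to the normal distribution.
0.23 vs 5.44: the larger is 5.44, so Q has heavier tails.

Q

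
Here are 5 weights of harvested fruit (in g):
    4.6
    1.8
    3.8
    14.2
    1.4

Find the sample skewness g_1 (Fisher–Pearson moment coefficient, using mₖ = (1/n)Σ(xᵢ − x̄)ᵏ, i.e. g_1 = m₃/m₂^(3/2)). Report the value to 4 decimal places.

x̄ = (4.6 + 1.8 + 3.8 + 14.2 + 1.4) / 5 = 5.1600
deviations (xᵢ − x̄): -0.5600, -3.3600, -1.3600, 9.0400, -3.7600
Σ(xᵢ − x̄)² = 109.3120 ⇒ m₂ = 109.3120/5 = 21.86240
Σ(xᵢ − x̄)³ = 644.9818 ⇒ m₃ = 644.9818/5 = 128.99635
m₂^(3/2) = 21.86240^(1.5) = 102.22256
g_1 = m₃ / m₂^(3/2) = 128.99635 / 102.22256 ≈ 1.2619

1.2619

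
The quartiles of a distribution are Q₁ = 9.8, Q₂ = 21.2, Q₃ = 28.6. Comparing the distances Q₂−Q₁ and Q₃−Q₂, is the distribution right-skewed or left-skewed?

left-skewed

Q₂ − Q₁ = 11.4;  Q₃ − Q₂ = 7.4
Q₂ − Q₁ > Q₃ − Q₂ ⇒ the lower half is more spread out ⇒ left-skewed.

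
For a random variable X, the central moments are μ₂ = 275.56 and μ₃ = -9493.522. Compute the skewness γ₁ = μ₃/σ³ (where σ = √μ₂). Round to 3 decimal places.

-2.075

σ = √μ₂ = √275.56 = 16.60000
σ³ = μ₂^(3/2) = 4574.29600
γ₁ = μ₃/σ³ = -9493.522 / 4574.29600 ≈ -2.075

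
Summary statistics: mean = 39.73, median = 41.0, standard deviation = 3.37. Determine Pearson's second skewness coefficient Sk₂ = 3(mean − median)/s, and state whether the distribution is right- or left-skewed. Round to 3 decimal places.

-1.131, left-skewed

Sk₂ = 3(39.73 − 41.0) / 3.37 = 3 × -1.2700 / 3.37
    = -3.8100 / 3.37 ≈ -1.131
Sk₂ < 0 ⇒ mean < median ⇒ left-skewed (negative skew).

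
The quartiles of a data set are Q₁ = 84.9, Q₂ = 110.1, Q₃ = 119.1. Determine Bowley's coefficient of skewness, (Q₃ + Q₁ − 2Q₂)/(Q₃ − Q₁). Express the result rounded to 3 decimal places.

-0.474

numerator: Q₃ + Q₁ − 2Q₂ = 119.1 + 84.9 − 2×110.1 = -16.2000
denominator: Q₃ − Q₁ = 119.1 − 84.9 = 34.2000
Bowley skewness = -16.2000 / 34.2000 ≈ -0.474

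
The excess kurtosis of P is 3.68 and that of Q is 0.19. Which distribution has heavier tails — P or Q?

P

Higher excess kurtosis ⇒ heavier tails relative to the normal distribution.
3.68 vs 0.19: the larger is 3.68, so P has heavier tails.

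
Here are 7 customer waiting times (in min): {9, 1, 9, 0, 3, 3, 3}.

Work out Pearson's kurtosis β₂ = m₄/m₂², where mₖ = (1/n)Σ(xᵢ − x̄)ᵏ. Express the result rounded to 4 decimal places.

1.8294

x̄ = 4.0000
Σ(xᵢ − x̄)² = 78.0000 ⇒ m₂ = 11.14286
Σ(xᵢ − x̄)⁴ = 1590.0000 ⇒ m₄ = 227.14286
m₂² = 124.16327
β₂ = m₄/m₂² = 227.14286 / 124.16327 ≈ 1.8294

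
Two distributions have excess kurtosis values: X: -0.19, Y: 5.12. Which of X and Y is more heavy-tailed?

Higher excess kurtosis ⇒ heavier tails relative to the normal distribution.
-0.19 vs 5.12: the larger is 5.12, so Y has heavier tails. (Y is leptokurtic — heavier-than-normal tails; the other is platykurtic.)

Y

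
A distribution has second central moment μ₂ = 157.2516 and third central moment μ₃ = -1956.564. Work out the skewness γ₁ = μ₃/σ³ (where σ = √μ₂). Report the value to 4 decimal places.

-0.9922

σ = √μ₂ = √157.2516 = 12.54000
σ³ = μ₂^(3/2) = 1971.93506
γ₁ = μ₃/σ³ = -1956.564 / 1971.93506 ≈ -0.9922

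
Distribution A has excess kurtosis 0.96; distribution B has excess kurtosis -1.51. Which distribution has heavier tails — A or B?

Higher excess kurtosis ⇒ heavier tails relative to the normal distribution.
0.96 vs -1.51: the larger is 0.96, so A has heavier tails. (A is leptokurtic — heavier-than-normal tails; the other is platykurtic.)

A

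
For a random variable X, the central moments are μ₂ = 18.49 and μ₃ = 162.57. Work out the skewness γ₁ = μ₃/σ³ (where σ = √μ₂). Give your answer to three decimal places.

2.045

σ = √μ₂ = √18.49 = 4.30000
σ³ = μ₂^(3/2) = 79.50700
γ₁ = μ₃/σ³ = 162.57 / 79.50700 ≈ 2.045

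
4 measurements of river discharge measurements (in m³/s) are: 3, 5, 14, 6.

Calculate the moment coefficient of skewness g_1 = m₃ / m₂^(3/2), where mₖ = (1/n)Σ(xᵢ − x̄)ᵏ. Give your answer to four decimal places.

x̄ = (3 + 5 + 14 + 6) / 4 = 7.0000
deviations (xᵢ − x̄): -4.0000, -2.0000, 7.0000, -1.0000
Σ(xᵢ − x̄)² = 70.0000 ⇒ m₂ = 70.0000/4 = 17.50000
Σ(xᵢ − x̄)³ = 270.0000 ⇒ m₃ = 270.0000/4 = 67.50000
m₂^(3/2) = 17.50000^(1.5) = 73.20775
g_1 = m₃ / m₂^(3/2) = 67.50000 / 73.20775 ≈ 0.9220

0.9220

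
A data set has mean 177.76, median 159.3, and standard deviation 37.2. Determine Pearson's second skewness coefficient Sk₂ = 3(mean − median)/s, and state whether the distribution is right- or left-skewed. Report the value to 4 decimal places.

Sk₂ = 3(177.76 − 159.3) / 37.2 = 3 × 18.4600 / 37.2
    = 55.3800 / 37.2 ≈ 1.4887
Sk₂ > 0 ⇒ mean > median ⇒ right-skewed (positive skew).

1.4887, right-skewed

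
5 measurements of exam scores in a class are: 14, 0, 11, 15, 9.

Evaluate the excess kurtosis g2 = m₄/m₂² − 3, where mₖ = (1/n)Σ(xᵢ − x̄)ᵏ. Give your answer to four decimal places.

-0.4822

x̄ = 9.8000
Σ(xᵢ − x̄)² = 142.8000 ⇒ m₂ = 28.56000
Σ(xᵢ − x̄)⁴ = 10268.4960 ⇒ m₄ = 2053.69920
m₂² = 815.67360
g2 = m₄/m₂² − 3 = 2.51780 − 3 ≈ -0.4822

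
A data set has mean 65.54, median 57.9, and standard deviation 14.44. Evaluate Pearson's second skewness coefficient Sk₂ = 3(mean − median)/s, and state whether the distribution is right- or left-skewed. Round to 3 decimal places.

Sk₂ = 3(65.54 − 57.9) / 14.44 = 3 × 7.6400 / 14.44
    = 22.9200 / 14.44 ≈ 1.587
Sk₂ > 0 ⇒ mean > median ⇒ right-skewed (positive skew).

1.587, right-skewed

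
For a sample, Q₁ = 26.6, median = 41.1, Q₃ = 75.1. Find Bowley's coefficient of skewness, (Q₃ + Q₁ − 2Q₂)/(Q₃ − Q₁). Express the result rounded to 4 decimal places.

numerator: Q₃ + Q₁ − 2Q₂ = 75.1 + 26.6 − 2×41.1 = 19.5000
denominator: Q₃ − Q₁ = 75.1 − 26.6 = 48.5000
Bowley skewness = 19.5000 / 48.5000 ≈ 0.4021

0.4021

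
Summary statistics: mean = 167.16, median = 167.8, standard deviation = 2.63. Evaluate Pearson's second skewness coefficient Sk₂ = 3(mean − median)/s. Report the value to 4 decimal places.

Sk₂ = 3(167.16 − 167.8) / 2.63 = 3 × -0.6400 / 2.63
    = -1.9200 / 2.63 ≈ -0.7300

-0.7300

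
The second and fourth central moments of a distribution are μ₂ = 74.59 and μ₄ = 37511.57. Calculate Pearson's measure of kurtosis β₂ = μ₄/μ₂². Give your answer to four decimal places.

μ₂² = 74.59² = 5563.66810
μ₄/μ₂² = 37511.57 / 5563.66810 = 6.74224
β₂ ≈ 6.7422

6.7422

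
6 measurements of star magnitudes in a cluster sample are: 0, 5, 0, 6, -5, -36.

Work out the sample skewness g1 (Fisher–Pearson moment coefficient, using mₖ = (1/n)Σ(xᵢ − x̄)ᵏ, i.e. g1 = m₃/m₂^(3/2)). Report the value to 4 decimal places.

-1.5413

x̄ = (0 + 5 + 0 + 6 - 5 - 36) / 6 = -5.0000
deviations (xᵢ − x̄): 5.0000, 10.0000, 5.0000, 11.0000, 0.0000, -31.0000
Σ(xᵢ − x̄)² = 1232.0000 ⇒ m₂ = 1232.0000/6 = 205.33333
Σ(xᵢ − x̄)³ = -27210.0000 ⇒ m₃ = -27210.0000/6 = -4535.00000
m₂^(3/2) = 205.33333^(1.5) = 2942.31514
g1 = m₃ / m₂^(3/2) = -4535.00000 / 2942.31514 ≈ -1.5413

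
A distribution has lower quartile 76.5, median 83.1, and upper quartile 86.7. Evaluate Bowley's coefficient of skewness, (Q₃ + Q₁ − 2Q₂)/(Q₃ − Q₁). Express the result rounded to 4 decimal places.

-0.2941

numerator: Q₃ + Q₁ − 2Q₂ = 86.7 + 76.5 − 2×83.1 = -3.0000
denominator: Q₃ − Q₁ = 86.7 − 76.5 = 10.2000
Bowley skewness = -3.0000 / 10.2000 ≈ -0.2941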